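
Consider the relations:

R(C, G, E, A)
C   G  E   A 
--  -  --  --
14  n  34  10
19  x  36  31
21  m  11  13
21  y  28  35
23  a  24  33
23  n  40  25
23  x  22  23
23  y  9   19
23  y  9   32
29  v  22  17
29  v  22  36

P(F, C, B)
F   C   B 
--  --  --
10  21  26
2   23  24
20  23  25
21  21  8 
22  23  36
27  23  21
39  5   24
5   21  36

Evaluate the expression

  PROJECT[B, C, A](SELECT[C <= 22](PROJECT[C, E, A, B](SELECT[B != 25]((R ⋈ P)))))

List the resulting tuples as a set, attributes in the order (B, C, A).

{(26, 21, 13), (26, 21, 35), (36, 21, 13), (36, 21, 35), (8, 21, 13), (8, 21, 35)}

Natural join on C: {(21, m, 11, 13, 10, 26), (21, m, 11, 13, 21, 8), (21, m, 11, 13, 5, 36), (21, y, 28, 35, 10, 26), (21, y, 28, 35, 21, 8), (21, y, 28, 35, 5, 36), (23, a, 24, 33, 2, 24), (23, a, 24, 33, 20, 25), (23, a, 24, 33, 22, 36), (23, a, 24, 33, 27, 21), (23, n, 40, 25, 2, 24), (23, n, 40, 25, 20, 25), (23, n, 40, 25, 22, 36), (23, n, 40, 25, 27, 21), (23, x, 22, 23, 2, 24), (23, x, 22, 23, 20, 25), (23, x, 22, 23, 22, 36), (23, x, 22, 23, 27, 21), (23, y, 9, 19, 2, 24), (23, y, 9, 19, 20, 25), (23, y, 9, 19, 22, 36), (23, y, 9, 19, 27, 21), (23, y, 9, 32, 2, 24), (23, y, 9, 32, 20, 25), (23, y, 9, 32, 22, 36), (23, y, 9, 32, 27, 21)}
Selection B != 25: {(21, m, 11, 13, 10, 26), (21, m, 11, 13, 21, 8), (21, m, 11, 13, 5, 36), (21, y, 28, 35, 10, 26), (21, y, 28, 35, 21, 8), (21, y, 28, 35, 5, 36), (23, a, 24, 33, 2, 24), (23, a, 24, 33, 22, 36), (23, a, 24, 33, 27, 21), (23, n, 40, 25, 2, 24), (23, n, 40, 25, 22, 36), (23, n, 40, 25, 27, 21), (23, x, 22, 23, 2, 24), (23, x, 22, 23, 22, 36), (23, x, 22, 23, 27, 21), (23, y, 9, 19, 2, 24), (23, y, 9, 19, 22, 36), (23, y, 9, 19, 27, 21), (23, y, 9, 32, 2, 24), (23, y, 9, 32, 22, 36), (23, y, 9, 32, 27, 21)}
π[C, E, A, B]: project onto (C, E, A, B) → {(21, 11, 13, 26), (21, 11, 13, 36), (21, 11, 13, 8), (21, 28, 35, 26), (21, 28, 35, 36), (21, 28, 35, 8), (23, 22, 23, 21), (23, 22, 23, 24), (23, 22, 23, 36), (23, 24, 33, 21), (23, 24, 33, 24), (23, 24, 33, 36), (23, 40, 25, 21), (23, 40, 25, 24), (23, 40, 25, 36), (23, 9, 19, 21), (23, 9, 19, 24), (23, 9, 19, 36), (23, 9, 32, 21), (23, 9, 32, 24), (23, 9, 32, 36)}
Selection C <= 22: {(21, 11, 13, 26), (21, 11, 13, 36), (21, 11, 13, 8), (21, 28, 35, 26), (21, 28, 35, 36), (21, 28, 35, 8)}
π[B, C, A]: project onto (B, C, A) → {(26, 21, 13), (26, 21, 35), (36, 21, 13), (36, 21, 35), (8, 21, 13), (8, 21, 35)}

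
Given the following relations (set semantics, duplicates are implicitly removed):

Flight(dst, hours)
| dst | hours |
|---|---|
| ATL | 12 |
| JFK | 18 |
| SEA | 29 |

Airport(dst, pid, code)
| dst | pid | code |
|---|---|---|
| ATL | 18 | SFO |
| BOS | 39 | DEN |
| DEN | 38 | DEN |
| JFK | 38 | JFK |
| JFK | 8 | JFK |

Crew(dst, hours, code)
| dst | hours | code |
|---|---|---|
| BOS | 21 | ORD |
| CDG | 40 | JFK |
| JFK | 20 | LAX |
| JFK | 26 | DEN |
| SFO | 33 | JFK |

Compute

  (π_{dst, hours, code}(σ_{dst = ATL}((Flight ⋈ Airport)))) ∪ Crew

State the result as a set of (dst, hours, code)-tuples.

Joining Flight and Airport on dst yields {(ATL, 12, 18, SFO), (JFK, 18, 38, JFK), (JFK, 18, 8, JFK)}.
Filtering on dst = ATL leaves {(ATL, 12, 18, SFO)}.
π_{dst, hours, code} gives {(ATL, 12, SFO)}.
Set union of the two operands is {(ATL, 12, SFO), (BOS, 21, ORD), (CDG, 40, JFK), (JFK, 20, LAX), (JFK, 26, DEN), (SFO, 33, JFK)}.

{(ATL, 12, SFO), (BOS, 21, ORD), (CDG, 40, JFK), (JFK, 20, LAX), (JFK, 26, DEN), (SFO, 33, JFK)}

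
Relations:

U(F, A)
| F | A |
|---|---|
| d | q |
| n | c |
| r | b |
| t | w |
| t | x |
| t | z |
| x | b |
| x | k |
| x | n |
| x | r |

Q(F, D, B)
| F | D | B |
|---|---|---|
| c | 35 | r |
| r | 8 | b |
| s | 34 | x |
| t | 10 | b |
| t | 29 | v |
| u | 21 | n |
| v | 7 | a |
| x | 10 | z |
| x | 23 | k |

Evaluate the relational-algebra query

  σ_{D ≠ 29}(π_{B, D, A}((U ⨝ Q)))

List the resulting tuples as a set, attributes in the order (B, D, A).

{(b, 10, w), (b, 10, x), (b, 10, z), (b, 8, b), (k, 23, b), (k, 23, k), (k, 23, n), (k, 23, r), (z, 10, b), (z, 10, k), (z, 10, n), (z, 10, r)}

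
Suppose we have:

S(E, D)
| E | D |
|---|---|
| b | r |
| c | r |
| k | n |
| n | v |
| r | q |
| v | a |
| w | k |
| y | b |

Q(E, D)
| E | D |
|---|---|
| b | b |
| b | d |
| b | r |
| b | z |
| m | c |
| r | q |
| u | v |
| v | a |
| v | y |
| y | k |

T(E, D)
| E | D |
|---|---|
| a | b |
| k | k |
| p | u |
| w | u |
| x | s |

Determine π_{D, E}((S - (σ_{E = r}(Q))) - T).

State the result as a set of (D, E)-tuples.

Filtering on E = r leaves {(r, q)}.
Difference: {(b, r), (c, r), (k, n), (n, v), (r, q), (v, a), (w, k), (y, b)} with {(r, q)} → {(b, r), (c, r), (k, n), (n, v), (v, a), (w, k), (y, b)}
Difference: {(b, r), (c, r), (k, n), (n, v), (v, a), (w, k), (y, b)} with {(a, b), (k, k), (p, u), (w, u), (x, s)} → {(b, r), (c, r), (k, n), (n, v), (v, a), (w, k), (y, b)}
Projecting to D, E: {(a, v), (b, y), (k, w), (n, k), (r, b), (r, c), (v, n)}

{(a, v), (b, y), (k, w), (n, k), (r, b), (r, c), (v, n)}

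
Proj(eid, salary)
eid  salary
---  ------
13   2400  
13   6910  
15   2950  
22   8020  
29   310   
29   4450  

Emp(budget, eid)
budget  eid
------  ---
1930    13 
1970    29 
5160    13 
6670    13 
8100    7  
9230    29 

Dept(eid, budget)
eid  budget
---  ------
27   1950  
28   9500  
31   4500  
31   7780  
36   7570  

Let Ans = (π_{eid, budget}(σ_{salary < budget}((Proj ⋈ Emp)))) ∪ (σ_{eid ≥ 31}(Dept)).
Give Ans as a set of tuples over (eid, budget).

{(13, 5160), (13, 6670), (29, 1970), (29, 9230), (31, 4500), (31, 7780), (36, 7570)}

Proj ⋈ Emp (natural join on eid): {(13, 2400, 1930), (13, 2400, 5160), (13, 2400, 6670), (13, 6910, 1930), (13, 6910, 5160), (13, 6910, 6670), (29, 310, 1970), (29, 310, 9230), (29, 4450, 1970), (29, 4450, 9230)}
Selection salary < budget: {(13, 2400, 5160), (13, 2400, 6670), (29, 310, 1970), (29, 310, 9230), (29, 4450, 9230)}
π_{eid, budget} gives {(13, 5160), (13, 6670), (29, 1970), (29, 9230)} (1 duplicate(s) eliminated).
Selection eid ≥ 31: {(31, 4500), (31, 7780), (36, 7570)}
Taking the union: {(13, 5160), (13, 6670), (29, 1970), (29, 9230), (31, 4500), (31, 7780), (36, 7570)}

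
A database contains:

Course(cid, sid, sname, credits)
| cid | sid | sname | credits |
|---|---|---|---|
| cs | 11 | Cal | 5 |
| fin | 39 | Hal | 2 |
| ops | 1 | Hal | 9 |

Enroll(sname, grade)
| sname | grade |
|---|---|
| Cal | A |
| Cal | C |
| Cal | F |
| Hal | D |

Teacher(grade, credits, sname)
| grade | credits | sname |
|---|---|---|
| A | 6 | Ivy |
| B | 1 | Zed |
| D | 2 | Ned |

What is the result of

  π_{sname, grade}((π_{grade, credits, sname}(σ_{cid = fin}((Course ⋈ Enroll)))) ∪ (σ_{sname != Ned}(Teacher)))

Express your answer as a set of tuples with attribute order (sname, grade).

Course ⋈ Enroll (natural join on sname): {(cs, 11, Cal, 5, A), (cs, 11, Cal, 5, C), (cs, 11, Cal, 5, F), (fin, 39, Hal, 2, D), (ops, 1, Hal, 9, D)}
Apply σ_{cid = fin}; surviving tuples: {(fin, 39, Hal, 2, D)}
Projecting to grade, credits, sname: {(D, 2, Hal)}
Apply σ_{sname != Ned}; surviving tuples: {(A, 6, Ivy), (B, 1, Zed)}
Union: {(D, 2, Hal)} with {(A, 6, Ivy), (B, 1, Zed)} → {(A, 6, Ivy), (B, 1, Zed), (D, 2, Hal)}
Projecting to sname, grade: {(Hal, D), (Ivy, A), (Zed, B)}

{(Hal, D), (Ivy, A), (Zed, B)}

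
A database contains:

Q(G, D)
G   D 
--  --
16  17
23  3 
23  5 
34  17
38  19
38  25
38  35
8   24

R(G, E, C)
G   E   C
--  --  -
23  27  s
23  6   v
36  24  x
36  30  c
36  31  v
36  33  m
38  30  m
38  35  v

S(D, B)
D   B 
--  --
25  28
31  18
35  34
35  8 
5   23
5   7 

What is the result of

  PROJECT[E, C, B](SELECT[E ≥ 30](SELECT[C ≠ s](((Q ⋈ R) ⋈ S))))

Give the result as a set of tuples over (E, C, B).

Q ⋈ R (natural join on G): {(23, 3, 27, s), (23, 3, 6, v), (23, 5, 27, s), (23, 5, 6, v), (38, 19, 30, m), (38, 19, 35, v), (38, 25, 30, m), (38, 25, 35, v), (38, 35, 30, m), (38, 35, 35, v)}
(Q ⋈ R) ⋈ S (natural join on D): {(23, 5, 27, s, 23), (23, 5, 27, s, 7), (23, 5, 6, v, 23), (23, 5, 6, v, 7), (38, 25, 30, m, 28), (38, 25, 35, v, 28), (38, 35, 30, m, 34), (38, 35, 30, m, 8), (38, 35, 35, v, 34), (38, 35, 35, v, 8)}
Filtering on C ≠ s leaves {(23, 5, 6, v, 23), (23, 5, 6, v, 7), (38, 25, 30, m, 28), (38, 25, 35, v, 28), (38, 35, 30, m, 34), (38, 35, 30, m, 8), (38, 35, 35, v, 34), (38, 35, 35, v, 8)}.
Filtering on E ≥ 30 leaves {(38, 25, 30, m, 28), (38, 25, 35, v, 28), (38, 35, 30, m, 34), (38, 35, 30, m, 8), (38, 35, 35, v, 34), (38, 35, 35, v, 8)}.
π[E, C, B]: project onto (E, C, B) → {(30, m, 28), (30, m, 34), (30, m, 8), (35, v, 28), (35, v, 34), (35, v, 8)}

{(30, m, 28), (30, m, 34), (30, m, 8), (35, v, 28), (35, v, 34), (35, v, 8)}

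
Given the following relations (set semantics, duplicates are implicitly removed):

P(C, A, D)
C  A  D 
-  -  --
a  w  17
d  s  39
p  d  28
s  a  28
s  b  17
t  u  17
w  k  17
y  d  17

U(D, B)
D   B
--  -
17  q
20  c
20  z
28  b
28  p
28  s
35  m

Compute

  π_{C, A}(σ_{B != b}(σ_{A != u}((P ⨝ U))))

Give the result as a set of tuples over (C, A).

Natural join on D: {(a, w, 17, q), (p, d, 28, b), (p, d, 28, p), (p, d, 28, s), (s, a, 28, b), (s, a, 28, p), (s, a, 28, s), (s, b, 17, q), (t, u, 17, q), (w, k, 17, q), (y, d, 17, q)}
σ[A != u]: keep tuples satisfying A != u → {(a, w, 17, q), (p, d, 28, b), (p, d, 28, p), (p, d, 28, s), (s, a, 28, b), (s, a, 28, p), (s, a, 28, s), (s, b, 17, q), (w, k, 17, q), (y, d, 17, q)}
σ[B != b]: keep tuples satisfying B != b → {(a, w, 17, q), (p, d, 28, p), (p, d, 28, s), (s, a, 28, p), (s, a, 28, s), (s, b, 17, q), (w, k, 17, q), (y, d, 17, q)}
Keep only column(s) C, A (2 duplicate(s) eliminated): {(a, w), (p, d), (s, a), (s, b), (w, k), (y, d)}

{(a, w), (p, d), (s, a), (s, b), (w, k), (y, d)}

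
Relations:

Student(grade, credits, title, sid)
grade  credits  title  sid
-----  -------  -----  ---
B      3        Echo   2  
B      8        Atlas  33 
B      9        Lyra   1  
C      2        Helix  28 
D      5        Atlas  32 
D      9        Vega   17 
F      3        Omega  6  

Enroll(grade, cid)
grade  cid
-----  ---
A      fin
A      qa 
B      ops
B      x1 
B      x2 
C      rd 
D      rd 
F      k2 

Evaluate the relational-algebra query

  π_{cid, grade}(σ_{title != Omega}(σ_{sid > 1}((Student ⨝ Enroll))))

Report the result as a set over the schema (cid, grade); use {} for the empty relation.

Student ⋈ Enroll (natural join on grade): {(B, 3, Echo, 2, ops), (B, 3, Echo, 2, x1), (B, 3, Echo, 2, x2), (B, 8, Atlas, 33, ops), (B, 8, Atlas, 33, x1), (B, 8, Atlas, 33, x2), (B, 9, Lyra, 1, ops), (B, 9, Lyra, 1, x1), (B, 9, Lyra, 1, x2), (C, 2, Helix, 28, rd), (D, 5, Atlas, 32, rd), (D, 9, Vega, 17, rd), (F, 3, Omega, 6, k2)}
Apply σ_{sid > 1}; surviving tuples: {(B, 3, Echo, 2, ops), (B, 3, Echo, 2, x1), (B, 3, Echo, 2, x2), (B, 8, Atlas, 33, ops), (B, 8, Atlas, 33, x1), (B, 8, Atlas, 33, x2), (C, 2, Helix, 28, rd), (D, 5, Atlas, 32, rd), (D, 9, Vega, 17, rd), (F, 3, Omega, 6, k2)}
Apply σ_{title != Omega}; surviving tuples: {(B, 3, Echo, 2, ops), (B, 3, Echo, 2, x1), (B, 3, Echo, 2, x2), (B, 8, Atlas, 33, ops), (B, 8, Atlas, 33, x1), (B, 8, Atlas, 33, x2), (C, 2, Helix, 28, rd), (D, 5, Atlas, 32, rd), (D, 9, Vega, 17, rd)}
Keep only column(s) cid, grade (4 duplicate(s) eliminated): {(ops, B), (rd, C), (rd, D), (x1, B), (x2, B)}

{(ops, B), (rd, C), (rd, D), (x1, B), (x2, B)}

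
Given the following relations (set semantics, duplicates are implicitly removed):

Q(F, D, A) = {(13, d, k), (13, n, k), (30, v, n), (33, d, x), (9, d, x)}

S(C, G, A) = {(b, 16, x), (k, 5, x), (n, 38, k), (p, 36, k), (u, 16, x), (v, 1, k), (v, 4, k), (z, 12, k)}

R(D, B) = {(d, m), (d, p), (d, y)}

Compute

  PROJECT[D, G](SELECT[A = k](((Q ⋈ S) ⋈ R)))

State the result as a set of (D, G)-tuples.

Q ⋈ S (natural join on A): {(13, d, k, n, 38), (13, d, k, p, 36), (13, d, k, v, 1), (13, d, k, v, 4), (13, d, k, z, 12), (13, n, k, n, 38), (13, n, k, p, 36), (13, n, k, v, 1), (13, n, k, v, 4), (13, n, k, z, 12), (33, d, x, b, 16), (33, d, x, k, 5), (33, d, x, u, 16), (9, d, x, b, 16), (9, d, x, k, 5), (9, d, x, u, 16)}
(Q ⋈ S) ⋈ R (natural join on D): {(13, d, k, n, 38, m), (13, d, k, n, 38, p), (13, d, k, n, 38, y), (13, d, k, p, 36, m), (13, d, k, p, 36, p), (13, d, k, p, 36, y), (13, d, k, v, 1, m), (13, d, k, v, 1, p), (13, d, k, v, 1, y), (13, d, k, v, 4, m), (13, d, k, v, 4, p), (13, d, k, v, 4, y), (13, d, k, z, 12, m), (13, d, k, z, 12, p), (13, d, k, z, 12, y), (33, d, x, b, 16, m), (33, d, x, b, 16, p), (33, d, x, b, 16, y), (33, d, x, k, 5, m), (33, d, x, k, 5, p), (33, d, x, k, 5, y), (33, d, x, u, 16, m), (33, d, x, u, 16, p), (33, d, x, u, 16, y), (9, d, x, b, 16, m), (9, d, x, b, 16, p), (9, d, x, b, 16, y), (9, d, x, k, 5, m), (9, d, x, k, 5, p), (9, d, x, k, 5, y), (9, d, x, u, 16, m), (9, d, x, u, 16, p), (9, d, x, u, 16, y)}
Selection A = k: {(13, d, k, n, 38, m), (13, d, k, n, 38, p), (13, d, k, n, 38, y), (13, d, k, p, 36, m), (13, d, k, p, 36, p), (13, d, k, p, 36, y), (13, d, k, v, 1, m), (13, d, k, v, 1, p), (13, d, k, v, 1, y), (13, d, k, v, 4, m), (13, d, k, v, 4, p), (13, d, k, v, 4, y), (13, d, k, z, 12, m), (13, d, k, z, 12, p), (13, d, k, z, 12, y)}
Keep only column(s) D, G (10 duplicate(s) eliminated): {(d, 1), (d, 12), (d, 36), (d, 38), (d, 4)}

{(d, 1), (d, 12), (d, 36), (d, 38), (d, 4)}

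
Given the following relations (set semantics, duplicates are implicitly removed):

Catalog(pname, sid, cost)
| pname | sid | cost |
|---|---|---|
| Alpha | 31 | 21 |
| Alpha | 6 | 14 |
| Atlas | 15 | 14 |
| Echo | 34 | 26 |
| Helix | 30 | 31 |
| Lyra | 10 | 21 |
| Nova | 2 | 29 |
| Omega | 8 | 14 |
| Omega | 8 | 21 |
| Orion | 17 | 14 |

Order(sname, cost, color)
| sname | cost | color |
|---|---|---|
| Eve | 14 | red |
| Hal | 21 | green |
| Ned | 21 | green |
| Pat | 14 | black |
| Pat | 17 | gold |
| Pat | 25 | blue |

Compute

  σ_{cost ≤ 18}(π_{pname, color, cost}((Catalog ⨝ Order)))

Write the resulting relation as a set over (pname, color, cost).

{(Alpha, black, 14), (Alpha, red, 14), (Atlas, black, 14), (Atlas, red, 14), (Omega, black, 14), (Omega, red, 14), (Orion, black, 14), (Orion, red, 14)}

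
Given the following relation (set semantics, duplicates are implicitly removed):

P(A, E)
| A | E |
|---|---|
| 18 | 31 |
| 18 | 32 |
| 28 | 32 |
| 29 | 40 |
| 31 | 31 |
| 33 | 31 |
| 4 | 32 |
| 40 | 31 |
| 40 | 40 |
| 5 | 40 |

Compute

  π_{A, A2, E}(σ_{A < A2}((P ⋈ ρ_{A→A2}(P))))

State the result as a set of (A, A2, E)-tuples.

{(18, 28, 32), (18, 31, 31), (18, 33, 31), (18, 40, 31), (29, 40, 40), (31, 33, 31), (31, 40, 31), (33, 40, 31), (4, 18, 32), (4, 28, 32), (5, 29, 40), (5, 40, 40)}

ρ[A→A2]: schema becomes (A2, E); tuples unchanged.
P ⋈ ρ_{A→A2}(P) (natural join on E): {(18, 31, 18), (18, 31, 31), (18, 31, 33), (18, 31, 40), (18, 32, 18), (18, 32, 28), (18, 32, 4), (28, 32, 18), (28, 32, 28), (28, 32, 4), (29, 40, 29), (29, 40, 40), (29, 40, 5), (31, 31, 18), (31, 31, 31), (31, 31, 33), (31, 31, 40), (33, 31, 18), (33, 31, 31), (33, 31, 33), (33, 31, 40), (4, 32, 18), (4, 32, 28), (4, 32, 4), (40, 31, 18), (40, 31, 31), (40, 31, 33), (40, 31, 40), (40, 40, 29), (40, 40, 40), (40, 40, 5), (5, 40, 29), (5, 40, 40), (5, 40, 5)}
Selection A < A2: {(18, 31, 31), (18, 31, 33), (18, 31, 40), (18, 32, 28), (29, 40, 40), (31, 31, 33), (31, 31, 40), (33, 31, 40), (4, 32, 18), (4, 32, 28), (5, 40, 29), (5, 40, 40)}
π_{A, A2, E} gives {(18, 28, 32), (18, 31, 31), (18, 33, 31), (18, 40, 31), (29, 40, 40), (31, 33, 31), (31, 40, 31), (33, 40, 31), (4, 18, 32), (4, 28, 32), (5, 29, 40), (5, 40, 40)}.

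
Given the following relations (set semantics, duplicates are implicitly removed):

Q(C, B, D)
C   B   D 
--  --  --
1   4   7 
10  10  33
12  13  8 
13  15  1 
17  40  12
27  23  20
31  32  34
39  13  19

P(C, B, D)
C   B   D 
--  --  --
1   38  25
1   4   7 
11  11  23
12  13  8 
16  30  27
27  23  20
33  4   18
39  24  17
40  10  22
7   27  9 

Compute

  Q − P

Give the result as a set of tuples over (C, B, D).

{(10, 10, 33), (13, 15, 1), (17, 40, 12), (31, 32, 34), (39, 13, 19)}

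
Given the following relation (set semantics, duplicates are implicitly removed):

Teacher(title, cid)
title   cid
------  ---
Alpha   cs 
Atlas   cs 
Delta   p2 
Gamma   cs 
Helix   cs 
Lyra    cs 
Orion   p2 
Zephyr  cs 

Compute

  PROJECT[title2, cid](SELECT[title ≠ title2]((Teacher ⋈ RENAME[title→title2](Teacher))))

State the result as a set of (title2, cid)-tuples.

ρ[title→title2]: schema becomes (title2, cid); tuples unchanged.
Teacher ⋈ RENAME[title→title2](Teacher) (natural join on cid): {(Alpha, cs, Alpha), (Alpha, cs, Atlas), (Alpha, cs, Gamma), (Alpha, cs, Helix), (Alpha, cs, Lyra), (Alpha, cs, Zephyr), (Atlas, cs, Alpha), (Atlas, cs, Atlas), (Atlas, cs, Gamma), (Atlas, cs, Helix), (Atlas, cs, Lyra), (Atlas, cs, Zephyr), (Delta, p2, Delta), (Delta, p2, Orion), (Gamma, cs, Alpha), (Gamma, cs, Atlas), (Gamma, cs, Gamma), (Gamma, cs, Helix), (Gamma, cs, Lyra), (Gamma, cs, Zephyr), (Helix, cs, Alpha), (Helix, cs, Atlas), (Helix, cs, Gamma), (Helix, cs, Helix), (Helix, cs, Lyra), (Helix, cs, Zephyr), (Lyra, cs, Alpha), (Lyra, cs, Atlas), (Lyra, cs, Gamma), (Lyra, cs, Helix), (Lyra, cs, Lyra), (Lyra, cs, Zephyr), (Orion, p2, Delta), (Orion, p2, Orion), (Zephyr, cs, Alpha), (Zephyr, cs, Atlas), (Zephyr, cs, Gamma), (Zephyr, cs, Helix), (Zephyr, cs, Lyra), (Zephyr, cs, Zephyr)}
Apply σ_{title ≠ title2}; surviving tuples: {(Alpha, cs, Atlas), (Alpha, cs, Gamma), (Alpha, cs, Helix), (Alpha, cs, Lyra), (Alpha, cs, Zephyr), (Atlas, cs, Alpha), (Atlas, cs, Gamma), (Atlas, cs, Helix), (Atlas, cs, Lyra), (Atlas, cs, Zephyr), (Delta, p2, Orion), (Gamma, cs, Alpha), (Gamma, cs, Atlas), (Gamma, cs, Helix), (Gamma, cs, Lyra), (Gamma, cs, Zephyr), (Helix, cs, Alpha), (Helix, cs, Atlas), (Helix, cs, Gamma), (Helix, cs, Lyra), (Helix, cs, Zephyr), (Lyra, cs, Alpha), (Lyra, cs, Atlas), (Lyra, cs, Gamma), (Lyra, cs, Helix), (Lyra, cs, Zephyr), (Orion, p2, Delta), (Zephyr, cs, Alpha), (Zephyr, cs, Atlas), (Zephyr, cs, Gamma), (Zephyr, cs, Helix), (Zephyr, cs, Lyra)}
Keep only column(s) title2, cid (24 duplicate(s) eliminated): {(Alpha, cs), (Atlas, cs), (Delta, p2), (Gamma, cs), (Helix, cs), (Lyra, cs), (Orion, p2), (Zephyr, cs)}

{(Alpha, cs), (Atlas, cs), (Delta, p2), (Gamma, cs), (Helix, cs), (Lyra, cs), (Orion, p2), (Zephyr, cs)}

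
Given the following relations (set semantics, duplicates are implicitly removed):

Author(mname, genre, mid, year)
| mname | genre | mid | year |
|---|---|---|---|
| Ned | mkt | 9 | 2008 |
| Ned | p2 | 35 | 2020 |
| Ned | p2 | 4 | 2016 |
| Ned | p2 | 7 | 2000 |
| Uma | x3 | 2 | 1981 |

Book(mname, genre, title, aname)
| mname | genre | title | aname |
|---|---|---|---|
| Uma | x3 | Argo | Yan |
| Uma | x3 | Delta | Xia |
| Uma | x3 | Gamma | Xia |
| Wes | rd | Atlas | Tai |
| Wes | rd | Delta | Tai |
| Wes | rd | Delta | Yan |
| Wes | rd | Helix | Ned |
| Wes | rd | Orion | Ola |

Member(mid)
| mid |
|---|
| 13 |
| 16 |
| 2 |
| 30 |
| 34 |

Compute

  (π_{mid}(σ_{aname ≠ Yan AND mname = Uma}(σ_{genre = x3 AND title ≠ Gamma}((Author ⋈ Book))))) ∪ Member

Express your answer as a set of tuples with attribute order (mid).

{13, 16, 2, 30, 34}

Author ⋈ Book (natural join on mname, genre): {(Uma, x3, 2, 1981, Argo, Yan), (Uma, x3, 2, 1981, Delta, Xia), (Uma, x3, 2, 1981, Gamma, Xia)}
Apply σ_{genre = x3 AND title ≠ Gamma}; surviving tuples: {(Uma, x3, 2, 1981, Argo, Yan), (Uma, x3, 2, 1981, Delta, Xia)}
Apply σ_{aname ≠ Yan AND mname = Uma}; surviving tuples: {(Uma, x3, 2, 1981, Delta, Xia)}
π_{mid} gives {2}.
Union: {2} with {13, 16, 2, 30, 34} → {13, 16, 2, 30, 34}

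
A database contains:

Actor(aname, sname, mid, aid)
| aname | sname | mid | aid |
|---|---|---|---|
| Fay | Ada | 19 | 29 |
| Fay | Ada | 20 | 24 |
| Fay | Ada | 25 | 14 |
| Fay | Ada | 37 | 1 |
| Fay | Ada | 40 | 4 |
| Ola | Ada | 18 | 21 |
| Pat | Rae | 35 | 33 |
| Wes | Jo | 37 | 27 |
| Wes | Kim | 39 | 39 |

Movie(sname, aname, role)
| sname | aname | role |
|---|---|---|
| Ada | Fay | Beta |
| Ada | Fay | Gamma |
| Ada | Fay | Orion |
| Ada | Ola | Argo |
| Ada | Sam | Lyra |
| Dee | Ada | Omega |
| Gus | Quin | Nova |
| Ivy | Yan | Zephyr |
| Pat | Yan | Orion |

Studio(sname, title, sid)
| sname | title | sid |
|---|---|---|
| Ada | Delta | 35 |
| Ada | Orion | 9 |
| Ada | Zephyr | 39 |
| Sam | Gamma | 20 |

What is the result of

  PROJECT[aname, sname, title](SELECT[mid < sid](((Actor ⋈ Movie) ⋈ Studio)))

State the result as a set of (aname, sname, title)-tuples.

{(Fay, Ada, Delta), (Fay, Ada, Zephyr), (Ola, Ada, Delta), (Ola, Ada, Zephyr)}

Joining Actor and Movie on aname, sname yields {(Fay, Ada, 19, 29, Beta), (Fay, Ada, 19, 29, Gamma), (Fay, Ada, 19, 29, Orion), (Fay, Ada, 20, 24, Beta), (Fay, Ada, 20, 24, Gamma), (Fay, Ada, 20, 24, Orion), (Fay, Ada, 25, 14, Beta), (Fay, Ada, 25, 14, Gamma), (Fay, Ada, 25, 14, Orion), (Fay, Ada, 37, 1, Beta), (Fay, Ada, 37, 1, Gamma), (Fay, Ada, 37, 1, Orion), (Fay, Ada, 40, 4, Beta), (Fay, Ada, 40, 4, Gamma), (Fay, Ada, 40, 4, Orion), (Ola, Ada, 18, 21, Argo)}.
Joining (Actor ⋈ Movie) and Studio on sname yields {(Fay, Ada, 19, 29, Beta, Delta, 35), (Fay, Ada, 19, 29, Beta, Orion, 9), (Fay, Ada, 19, 29, Beta, Zephyr, 39), (Fay, Ada, 19, 29, Gamma, Delta, 35), (Fay, Ada, 19, 29, Gamma, Orion, 9), (Fay, Ada, 19, 29, Gamma, Zephyr, 39), (Fay, Ada, 19, 29, Orion, Delta, 35), (Fay, Ada, 19, 29, Orion, Orion, 9), (Fay, Ada, 19, 29, Orion, Zephyr, 39), (Fay, Ada, 20, 24, Beta, Delta, 35), (Fay, Ada, 20, 24, Beta, Orion, 9), (Fay, Ada, 20, 24, Beta, Zephyr, 39), (Fay, Ada, 20, 24, Gamma, Delta, 35), (Fay, Ada, 20, 24, Gamma, Orion, 9), (Fay, Ada, 20, 24, Gamma, Zephyr, 39), (Fay, Ada, 20, 24, Orion, Delta, 35), (Fay, Ada, 20, 24, Orion, Orion, 9), (Fay, Ada, 20, 24, Orion, Zephyr, 39), (Fay, Ada, 25, 14, Beta, Delta, 35), (Fay, Ada, 25, 14, Beta, Orion, 9), (Fay, Ada, 25, 14, Beta, Zephyr, 39), (Fay, Ada, 25, 14, Gamma, Delta, 35), (Fay, Ada, 25, 14, Gamma, Orion, 9), (Fay, Ada, 25, 14, Gamma, Zephyr, 39), (Fay, Ada, 25, 14, Orion, Delta, 35), (Fay, Ada, 25, 14, Orion, Orion, 9), (Fay, Ada, 25, 14, Orion, Zephyr, 39), (Fay, Ada, 37, 1, Beta, Delta, 35), (Fay, Ada, 37, 1, Beta, Orion, 9), (Fay, Ada, 37, 1, Beta, Zephyr, 39), (Fay, Ada, 37, 1, Gamma, Delta, 35), (Fay, Ada, 37, 1, Gamma, Orion, 9), (Fay, Ada, 37, 1, Gamma, Zephyr, 39), (Fay, Ada, 37, 1, Orion, Delta, 35), (Fay, Ada, 37, 1, Orion, Orion, 9), (Fay, Ada, 37, 1, Orion, Zephyr, 39), (Fay, Ada, 40, 4, Beta, Delta, 35), (Fay, Ada, 40, 4, Beta, Orion, 9), (Fay, Ada, 40, 4, Beta, Zephyr, 39), (Fay, Ada, 40, 4, Gamma, Delta, 35), (Fay, Ada, 40, 4, Gamma, Orion, 9), (Fay, Ada, 40, 4, Gamma, Zephyr, 39), (Fay, Ada, 40, 4, Orion, Delta, 35), (Fay, Ada, 40, 4, Orion, Orion, 9), (Fay, Ada, 40, 4, Orion, Zephyr, 39), (Ola, Ada, 18, 21, Argo, Delta, 35), (Ola, Ada, 18, 21, Argo, Orion, 9), (Ola, Ada, 18, 21, Argo, Zephyr, 39)}.
Filtering on mid < sid leaves {(Fay, Ada, 19, 29, Beta, Delta, 35), (Fay, Ada, 19, 29, Beta, Zephyr, 39), (Fay, Ada, 19, 29, Gamma, Delta, 35), (Fay, Ada, 19, 29, Gamma, Zephyr, 39), (Fay, Ada, 19, 29, Orion, Delta, 35), (Fay, Ada, 19, 29, Orion, Zephyr, 39), (Fay, Ada, 20, 24, Beta, Delta, 35), (Fay, Ada, 20, 24, Beta, Zephyr, 39), (Fay, Ada, 20, 24, Gamma, Delta, 35), (Fay, Ada, 20, 24, Gamma, Zephyr, 39), (Fay, Ada, 20, 24, Orion, Delta, 35), (Fay, Ada, 20, 24, Orion, Zephyr, 39), (Fay, Ada, 25, 14, Beta, Delta, 35), (Fay, Ada, 25, 14, Beta, Zephyr, 39), (Fay, Ada, 25, 14, Gamma, Delta, 35), (Fay, Ada, 25, 14, Gamma, Zephyr, 39), (Fay, Ada, 25, 14, Orion, Delta, 35), (Fay, Ada, 25, 14, Orion, Zephyr, 39), (Fay, Ada, 37, 1, Beta, Zephyr, 39), (Fay, Ada, 37, 1, Gamma, Zephyr, 39), (Fay, Ada, 37, 1, Orion, Zephyr, 39), (Ola, Ada, 18, 21, Argo, Delta, 35), (Ola, Ada, 18, 21, Argo, Zephyr, 39)}.
Keep only column(s) aname, sname, title (19 duplicate(s) eliminated): {(Fay, Ada, Delta), (Fay, Ada, Zephyr), (Ola, Ada, Delta), (Ola, Ada, Zephyr)}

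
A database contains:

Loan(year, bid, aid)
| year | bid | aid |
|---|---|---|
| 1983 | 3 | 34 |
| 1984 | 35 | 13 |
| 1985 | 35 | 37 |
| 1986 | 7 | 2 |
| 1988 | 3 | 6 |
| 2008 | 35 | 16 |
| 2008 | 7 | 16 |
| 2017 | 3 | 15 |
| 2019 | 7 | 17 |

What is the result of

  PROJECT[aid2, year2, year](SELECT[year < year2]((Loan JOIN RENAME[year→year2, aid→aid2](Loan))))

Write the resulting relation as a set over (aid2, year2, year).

ρ[year→year2, aid→aid2]: schema becomes (year2, bid, aid2); tuples unchanged.
Loan ⋈ RENAME[year→year2, aid→aid2](Loan) (natural join on bid): {(1983, 3, 34, 1983, 34), (1983, 3, 34, 1988, 6), (1983, 3, 34, 2017, 15), (1984, 35, 13, 1984, 13), (1984, 35, 13, 1985, 37), (1984, 35, 13, 2008, 16), (1985, 35, 37, 1984, 13), (1985, 35, 37, 1985, 37), (1985, 35, 37, 2008, 16), (1986, 7, 2, 1986, 2), (1986, 7, 2, 2008, 16), (1986, 7, 2, 2019, 17), (1988, 3, 6, 1983, 34), (1988, 3, 6, 1988, 6), (1988, 3, 6, 2017, 15), (2008, 35, 16, 1984, 13), (2008, 35, 16, 1985, 37), (2008, 35, 16, 2008, 16), (2008, 7, 16, 1986, 2), (2008, 7, 16, 2008, 16), (2008, 7, 16, 2019, 17), (2017, 3, 15, 1983, 34), (2017, 3, 15, 1988, 6), (2017, 3, 15, 2017, 15), (2019, 7, 17, 1986, 2), (2019, 7, 17, 2008, 16), (2019, 7, 17, 2019, 17)}
Filtering on year < year2 leaves {(1983, 3, 34, 1988, 6), (1983, 3, 34, 2017, 15), (1984, 35, 13, 1985, 37), (1984, 35, 13, 2008, 16), (1985, 35, 37, 2008, 16), (1986, 7, 2, 2008, 16), (1986, 7, 2, 2019, 17), (1988, 3, 6, 2017, 15), (2008, 7, 16, 2019, 17)}.
Projecting to aid2, year2, year: {(15, 2017, 1983), (15, 2017, 1988), (16, 2008, 1984), (16, 2008, 1985), (16, 2008, 1986), (17, 2019, 1986), (17, 2019, 2008), (37, 1985, 1984), (6, 1988, 1983)}

{(15, 2017, 1983), (15, 2017, 1988), (16, 2008, 1984), (16, 2008, 1985), (16, 2008, 1986), (17, 2019, 1986), (17, 2019, 2008), (37, 1985, 1984), (6, 1988, 1983)}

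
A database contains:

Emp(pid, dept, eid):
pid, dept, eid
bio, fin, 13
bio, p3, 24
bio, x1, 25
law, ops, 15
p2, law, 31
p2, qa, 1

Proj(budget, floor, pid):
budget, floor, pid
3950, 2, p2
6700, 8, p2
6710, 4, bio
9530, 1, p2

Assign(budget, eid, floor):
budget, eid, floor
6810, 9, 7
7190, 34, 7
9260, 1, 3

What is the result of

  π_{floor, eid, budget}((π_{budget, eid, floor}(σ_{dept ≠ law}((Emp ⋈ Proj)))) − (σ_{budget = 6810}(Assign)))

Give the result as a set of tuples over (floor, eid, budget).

Joining Emp and Proj on pid yields {(bio, fin, 13, 6710, 4), (bio, p3, 24, 6710, 4), (bio, x1, 25, 6710, 4), (p2, law, 31, 3950, 2), (p2, law, 31, 6700, 8), (p2, law, 31, 9530, 1), (p2, qa, 1, 3950, 2), (p2, qa, 1, 6700, 8), (p2, qa, 1, 9530, 1)}.
Selection dept ≠ law: {(bio, fin, 13, 6710, 4), (bio, p3, 24, 6710, 4), (bio, x1, 25, 6710, 4), (p2, qa, 1, 3950, 2), (p2, qa, 1, 6700, 8), (p2, qa, 1, 9530, 1)}
Projecting to budget, eid, floor: {(3950, 1, 2), (6700, 1, 8), (6710, 13, 4), (6710, 24, 4), (6710, 25, 4), (9530, 1, 1)}
Selection budget = 6810: {(6810, 9, 7)}
Set difference of the two operands is {(3950, 1, 2), (6700, 1, 8), (6710, 13, 4), (6710, 24, 4), (6710, 25, 4), (9530, 1, 1)}.
Projecting to floor, eid, budget: {(1, 1, 9530), (2, 1, 3950), (4, 13, 6710), (4, 24, 6710), (4, 25, 6710), (8, 1, 6700)}

{(1, 1, 9530), (2, 1, 3950), (4, 13, 6710), (4, 24, 6710), (4, 25, 6710), (8, 1, 6700)}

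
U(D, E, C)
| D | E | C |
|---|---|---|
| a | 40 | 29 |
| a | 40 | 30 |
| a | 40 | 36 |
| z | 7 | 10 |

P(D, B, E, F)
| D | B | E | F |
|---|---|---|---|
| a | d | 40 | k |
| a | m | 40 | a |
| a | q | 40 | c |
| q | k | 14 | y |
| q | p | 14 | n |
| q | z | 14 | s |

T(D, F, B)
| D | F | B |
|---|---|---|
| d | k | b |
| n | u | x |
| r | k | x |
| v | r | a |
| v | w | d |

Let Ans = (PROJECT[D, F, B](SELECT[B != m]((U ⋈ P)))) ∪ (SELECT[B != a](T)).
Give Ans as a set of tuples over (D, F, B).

Joining U and P on D, E yields {(a, 40, 29, d, k), (a, 40, 29, m, a), (a, 40, 29, q, c), (a, 40, 30, d, k), (a, 40, 30, m, a), (a, 40, 30, q, c), (a, 40, 36, d, k), (a, 40, 36, m, a), (a, 40, 36, q, c)}.
Apply σ_{B != m}; surviving tuples: {(a, 40, 29, d, k), (a, 40, 29, q, c), (a, 40, 30, d, k), (a, 40, 30, q, c), (a, 40, 36, d, k), (a, 40, 36, q, c)}
π[D, F, B]: project onto (D, F, B) (4 duplicate(s) eliminated) → {(a, c, q), (a, k, d)}
Apply σ_{B != a}; surviving tuples: {(d, k, b), (n, u, x), (r, k, x), (v, w, d)}
Set union of the two operands is {(a, c, q), (a, k, d), (d, k, b), (n, u, x), (r, k, x), (v, w, d)}.

{(a, c, q), (a, k, d), (d, k, b), (n, u, x), (r, k, x), (v, w, d)}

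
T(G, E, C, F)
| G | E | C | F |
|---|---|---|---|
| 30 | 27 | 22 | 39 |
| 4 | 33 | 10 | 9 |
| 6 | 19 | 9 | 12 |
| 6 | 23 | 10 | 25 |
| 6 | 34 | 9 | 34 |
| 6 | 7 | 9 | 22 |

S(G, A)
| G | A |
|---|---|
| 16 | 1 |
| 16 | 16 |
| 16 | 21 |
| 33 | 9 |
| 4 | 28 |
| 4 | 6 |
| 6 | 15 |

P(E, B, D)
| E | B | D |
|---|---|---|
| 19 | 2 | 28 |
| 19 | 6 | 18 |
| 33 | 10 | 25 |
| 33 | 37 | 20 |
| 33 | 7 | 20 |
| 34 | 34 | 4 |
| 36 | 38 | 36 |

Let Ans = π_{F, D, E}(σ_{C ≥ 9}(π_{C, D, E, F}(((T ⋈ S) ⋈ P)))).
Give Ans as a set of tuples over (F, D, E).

{(12, 18, 19), (12, 28, 19), (34, 4, 34), (9, 20, 33), (9, 25, 33)}

Joining T and S on G yields {(4, 33, 10, 9, 28), (4, 33, 10, 9, 6), (6, 19, 9, 12, 15), (6, 23, 10, 25, 15), (6, 34, 9, 34, 15), (6, 7, 9, 22, 15)}.
Joining (T ⋈ S) and P on E yields {(4, 33, 10, 9, 28, 10, 25), (4, 33, 10, 9, 28, 37, 20), (4, 33, 10, 9, 28, 7, 20), (4, 33, 10, 9, 6, 10, 25), (4, 33, 10, 9, 6, 37, 20), (4, 33, 10, 9, 6, 7, 20), (6, 19, 9, 12, 15, 2, 28), (6, 19, 9, 12, 15, 6, 18), (6, 34, 9, 34, 15, 34, 4)}.
Keep only column(s) C, D, E, F (4 duplicate(s) eliminated): {(10, 20, 33, 9), (10, 25, 33, 9), (9, 18, 19, 12), (9, 28, 19, 12), (9, 4, 34, 34)}
σ[C ≥ 9]: keep tuples satisfying C ≥ 9 → {(10, 20, 33, 9), (10, 25, 33, 9), (9, 18, 19, 12), (9, 28, 19, 12), (9, 4, 34, 34)}
Keep only column(s) F, D, E: {(12, 18, 19), (12, 28, 19), (34, 4, 34), (9, 20, 33), (9, 25, 33)}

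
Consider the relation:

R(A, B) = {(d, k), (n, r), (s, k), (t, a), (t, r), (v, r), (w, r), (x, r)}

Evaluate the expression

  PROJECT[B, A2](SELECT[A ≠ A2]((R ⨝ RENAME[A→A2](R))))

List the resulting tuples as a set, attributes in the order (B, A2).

ρ[A→A2]: schema becomes (A2, B); tuples unchanged.
R ⋈ RENAME[A→A2](R) (natural join on B): {(d, k, d), (d, k, s), (n, r, n), (n, r, t), (n, r, v), (n, r, w), (n, r, x), (s, k, d), (s, k, s), (t, a, t), (t, r, n), (t, r, t), (t, r, v), (t, r, w), (t, r, x), (v, r, n), (v, r, t), (v, r, v), (v, r, w), (v, r, x), (w, r, n), (w, r, t), (w, r, v), (w, r, w), (w, r, x), (x, r, n), (x, r, t), (x, r, v), (x, r, w), (x, r, x)}
Filtering on A ≠ A2 leaves {(d, k, s), (n, r, t), (n, r, v), (n, r, w), (n, r, x), (s, k, d), (t, r, n), (t, r, v), (t, r, w), (t, r, x), (v, r, n), (v, r, t), (v, r, w), (v, r, x), (w, r, n), (w, r, t), (w, r, v), (w, r, x), (x, r, n), (x, r, t), (x, r, v), (x, r, w)}.
Projecting to B, A2 (15 duplicate(s) eliminated): {(k, d), (k, s), (r, n), (r, t), (r, v), (r, w), (r, x)}

{(k, d), (k, s), (r, n), (r, t), (r, v), (r, w), (r, x)}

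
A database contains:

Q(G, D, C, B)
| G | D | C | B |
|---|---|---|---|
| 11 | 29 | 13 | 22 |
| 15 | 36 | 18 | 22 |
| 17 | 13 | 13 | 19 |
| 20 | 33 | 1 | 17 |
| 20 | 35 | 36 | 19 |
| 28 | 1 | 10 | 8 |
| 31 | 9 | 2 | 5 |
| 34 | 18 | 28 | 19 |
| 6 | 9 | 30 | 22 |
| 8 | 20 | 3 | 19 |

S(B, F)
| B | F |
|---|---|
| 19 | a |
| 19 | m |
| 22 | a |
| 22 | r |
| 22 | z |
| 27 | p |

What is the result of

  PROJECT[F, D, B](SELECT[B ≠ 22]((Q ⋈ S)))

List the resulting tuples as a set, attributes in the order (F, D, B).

Joining Q and S on B yields {(11, 29, 13, 22, a), (11, 29, 13, 22, r), (11, 29, 13, 22, z), (15, 36, 18, 22, a), (15, 36, 18, 22, r), (15, 36, 18, 22, z), (17, 13, 13, 19, a), (17, 13, 13, 19, m), (20, 35, 36, 19, a), (20, 35, 36, 19, m), (34, 18, 28, 19, a), (34, 18, 28, 19, m), (6, 9, 30, 22, a), (6, 9, 30, 22, r), (6, 9, 30, 22, z), (8, 20, 3, 19, a), (8, 20, 3, 19, m)}.
σ[B ≠ 22]: keep tuples satisfying B ≠ 22 → {(17, 13, 13, 19, a), (17, 13, 13, 19, m), (20, 35, 36, 19, a), (20, 35, 36, 19, m), (34, 18, 28, 19, a), (34, 18, 28, 19, m), (8, 20, 3, 19, a), (8, 20, 3, 19, m)}
π_{F, D, B} gives {(a, 13, 19), (a, 18, 19), (a, 20, 19), (a, 35, 19), (m, 13, 19), (m, 18, 19), (m, 20, 19), (m, 35, 19)}.

{(a, 13, 19), (a, 18, 19), (a, 20, 19), (a, 35, 19), (m, 13, 19), (m, 18, 19), (m, 20, 19), (m, 35, 19)}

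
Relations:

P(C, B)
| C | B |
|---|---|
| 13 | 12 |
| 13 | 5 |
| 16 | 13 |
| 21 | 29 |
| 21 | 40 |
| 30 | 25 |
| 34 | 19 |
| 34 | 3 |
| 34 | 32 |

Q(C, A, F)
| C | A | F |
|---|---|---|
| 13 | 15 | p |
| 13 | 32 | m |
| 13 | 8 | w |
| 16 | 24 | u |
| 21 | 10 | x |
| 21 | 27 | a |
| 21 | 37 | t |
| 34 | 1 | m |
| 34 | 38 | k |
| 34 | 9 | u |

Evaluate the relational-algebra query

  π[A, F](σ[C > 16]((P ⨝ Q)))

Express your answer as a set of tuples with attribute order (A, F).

P ⋈ Q (natural join on C): {(13, 12, 15, p), (13, 12, 32, m), (13, 12, 8, w), (13, 5, 15, p), (13, 5, 32, m), (13, 5, 8, w), (16, 13, 24, u), (21, 29, 10, x), (21, 29, 27, a), (21, 29, 37, t), (21, 40, 10, x), (21, 40, 27, a), (21, 40, 37, t), (34, 19, 1, m), (34, 19, 38, k), (34, 19, 9, u), (34, 3, 1, m), (34, 3, 38, k), (34, 3, 9, u), (34, 32, 1, m), (34, 32, 38, k), (34, 32, 9, u)}
Filtering on C > 16 leaves {(21, 29, 10, x), (21, 29, 27, a), (21, 29, 37, t), (21, 40, 10, x), (21, 40, 27, a), (21, 40, 37, t), (34, 19, 1, m), (34, 19, 38, k), (34, 19, 9, u), (34, 3, 1, m), (34, 3, 38, k), (34, 3, 9, u), (34, 32, 1, m), (34, 32, 38, k), (34, 32, 9, u)}.
π_{A, F} gives {(1, m), (10, x), (27, a), (37, t), (38, k), (9, u)} (9 duplicate(s) eliminated).

{(1, m), (10, x), (27, a), (37, t), (38, k), (9, u)}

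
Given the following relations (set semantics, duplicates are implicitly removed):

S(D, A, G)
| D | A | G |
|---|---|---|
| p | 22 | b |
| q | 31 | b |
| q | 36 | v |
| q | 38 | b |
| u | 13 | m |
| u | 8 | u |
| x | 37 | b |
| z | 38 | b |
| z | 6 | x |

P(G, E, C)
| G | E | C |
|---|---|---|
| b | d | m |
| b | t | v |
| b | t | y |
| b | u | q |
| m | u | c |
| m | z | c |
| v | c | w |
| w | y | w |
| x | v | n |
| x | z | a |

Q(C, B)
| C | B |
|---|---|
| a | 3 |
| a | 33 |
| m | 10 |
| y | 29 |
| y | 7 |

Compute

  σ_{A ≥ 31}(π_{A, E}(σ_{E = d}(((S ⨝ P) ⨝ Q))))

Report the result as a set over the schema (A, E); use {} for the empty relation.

{(31, d), (37, d), (38, d)}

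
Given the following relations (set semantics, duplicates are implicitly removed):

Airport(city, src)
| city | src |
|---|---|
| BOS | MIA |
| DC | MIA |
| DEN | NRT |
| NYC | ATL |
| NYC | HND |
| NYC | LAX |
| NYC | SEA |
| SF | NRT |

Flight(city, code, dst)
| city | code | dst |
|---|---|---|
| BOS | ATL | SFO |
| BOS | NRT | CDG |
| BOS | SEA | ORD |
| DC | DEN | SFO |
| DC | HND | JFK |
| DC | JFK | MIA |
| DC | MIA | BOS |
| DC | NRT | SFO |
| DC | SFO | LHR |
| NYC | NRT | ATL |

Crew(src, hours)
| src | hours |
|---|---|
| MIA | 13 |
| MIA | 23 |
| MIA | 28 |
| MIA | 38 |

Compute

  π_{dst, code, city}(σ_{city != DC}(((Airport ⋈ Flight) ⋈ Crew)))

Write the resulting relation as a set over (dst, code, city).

Airport ⋈ Flight (natural join on city): {(BOS, MIA, ATL, SFO), (BOS, MIA, NRT, CDG), (BOS, MIA, SEA, ORD), (DC, MIA, DEN, SFO), (DC, MIA, HND, JFK), (DC, MIA, JFK, MIA), (DC, MIA, MIA, BOS), (DC, MIA, NRT, SFO), (DC, MIA, SFO, LHR), (NYC, ATL, NRT, ATL), (NYC, HND, NRT, ATL), (NYC, LAX, NRT, ATL), (NYC, SEA, NRT, ATL)}
(Airport ⋈ Flight) ⋈ Crew (natural join on src): {(BOS, MIA, ATL, SFO, 13), (BOS, MIA, ATL, SFO, 23), (BOS, MIA, ATL, SFO, 28), (BOS, MIA, ATL, SFO, 38), (BOS, MIA, NRT, CDG, 13), (BOS, MIA, NRT, CDG, 23), (BOS, MIA, NRT, CDG, 28), (BOS, MIA, NRT, CDG, 38), (BOS, MIA, SEA, ORD, 13), (BOS, MIA, SEA, ORD, 23), (BOS, MIA, SEA, ORD, 28), (BOS, MIA, SEA, ORD, 38), (DC, MIA, DEN, SFO, 13), (DC, MIA, DEN, SFO, 23), (DC, MIA, DEN, SFO, 28), (DC, MIA, DEN, SFO, 38), (DC, MIA, HND, JFK, 13), (DC, MIA, HND, JFK, 23), (DC, MIA, HND, JFK, 28), (DC, MIA, HND, JFK, 38), (DC, MIA, JFK, MIA, 13), (DC, MIA, JFK, MIA, 23), (DC, MIA, JFK, MIA, 28), (DC, MIA, JFK, MIA, 38), (DC, MIA, MIA, BOS, 13), (DC, MIA, MIA, BOS, 23), (DC, MIA, MIA, BOS, 28), (DC, MIA, MIA, BOS, 38), (DC, MIA, NRT, SFO, 13), (DC, MIA, NRT, SFO, 23), (DC, MIA, NRT, SFO, 28), (DC, MIA, NRT, SFO, 38), (DC, MIA, SFO, LHR, 13), (DC, MIA, SFO, LHR, 23), (DC, MIA, SFO, LHR, 28), (DC, MIA, SFO, LHR, 38)}
Apply σ_{city != DC}; surviving tuples: {(BOS, MIA, ATL, SFO, 13), (BOS, MIA, ATL, SFO, 23), (BOS, MIA, ATL, SFO, 28), (BOS, MIA, ATL, SFO, 38), (BOS, MIA, NRT, CDG, 13), (BOS, MIA, NRT, CDG, 23), (BOS, MIA, NRT, CDG, 28), (BOS, MIA, NRT, CDG, 38), (BOS, MIA, SEA, ORD, 13), (BOS, MIA, SEA, ORD, 23), (BOS, MIA, SEA, ORD, 28), (BOS, MIA, SEA, ORD, 38)}
Keep only column(s) dst, code, city (9 duplicate(s) eliminated): {(CDG, NRT, BOS), (ORD, SEA, BOS), (SFO, ATL, BOS)}

{(CDG, NRT, BOS), (ORD, SEA, BOS), (SFO, ATL, BOS)}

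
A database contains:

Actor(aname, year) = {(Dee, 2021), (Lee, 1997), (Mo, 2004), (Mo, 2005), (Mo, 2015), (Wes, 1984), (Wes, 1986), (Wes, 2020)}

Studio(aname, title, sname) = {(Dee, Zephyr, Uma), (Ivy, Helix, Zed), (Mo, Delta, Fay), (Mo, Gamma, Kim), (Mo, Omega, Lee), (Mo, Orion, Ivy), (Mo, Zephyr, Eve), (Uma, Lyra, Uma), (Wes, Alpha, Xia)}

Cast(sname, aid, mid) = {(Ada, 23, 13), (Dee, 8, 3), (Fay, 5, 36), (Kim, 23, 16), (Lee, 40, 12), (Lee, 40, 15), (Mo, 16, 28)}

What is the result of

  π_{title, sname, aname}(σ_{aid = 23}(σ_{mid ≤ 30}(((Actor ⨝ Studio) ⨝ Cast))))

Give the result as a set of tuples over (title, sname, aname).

{(Gamma, Kim, Mo)}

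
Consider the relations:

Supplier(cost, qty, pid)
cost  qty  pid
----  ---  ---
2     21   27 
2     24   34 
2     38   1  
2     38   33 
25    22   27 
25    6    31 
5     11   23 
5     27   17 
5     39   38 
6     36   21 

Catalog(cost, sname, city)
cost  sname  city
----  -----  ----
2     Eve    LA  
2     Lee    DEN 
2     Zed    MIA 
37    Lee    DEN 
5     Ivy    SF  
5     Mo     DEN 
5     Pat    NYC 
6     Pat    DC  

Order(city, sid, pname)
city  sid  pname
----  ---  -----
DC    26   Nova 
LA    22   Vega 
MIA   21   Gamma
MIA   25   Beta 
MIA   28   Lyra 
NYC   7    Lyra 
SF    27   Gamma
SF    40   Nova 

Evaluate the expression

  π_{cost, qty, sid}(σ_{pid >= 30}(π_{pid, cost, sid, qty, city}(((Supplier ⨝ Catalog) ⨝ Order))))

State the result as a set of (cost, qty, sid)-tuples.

Joining Supplier and Catalog on cost yields {(2, 21, 27, Eve, LA), (2, 21, 27, Lee, DEN), (2, 21, 27, Zed, MIA), (2, 24, 34, Eve, LA), (2, 24, 34, Lee, DEN), (2, 24, 34, Zed, MIA), (2, 38, 1, Eve, LA), (2, 38, 1, Lee, DEN), (2, 38, 1, Zed, MIA), (2, 38, 33, Eve, LA), (2, 38, 33, Lee, DEN), (2, 38, 33, Zed, MIA), (5, 11, 23, Ivy, SF), (5, 11, 23, Mo, DEN), (5, 11, 23, Pat, NYC), (5, 27, 17, Ivy, SF), (5, 27, 17, Mo, DEN), (5, 27, 17, Pat, NYC), (5, 39, 38, Ivy, SF), (5, 39, 38, Mo, DEN), (5, 39, 38, Pat, NYC), (6, 36, 21, Pat, DC)}.
Joining (Supplier ⨝ Catalog) and Order on city yields {(2, 21, 27, Eve, LA, 22, Vega), (2, 21, 27, Zed, MIA, 21, Gamma), (2, 21, 27, Zed, MIA, 25, Beta), (2, 21, 27, Zed, MIA, 28, Lyra), (2, 24, 34, Eve, LA, 22, Vega), (2, 24, 34, Zed, MIA, 21, Gamma), (2, 24, 34, Zed, MIA, 25, Beta), (2, 24, 34, Zed, MIA, 28, Lyra), (2, 38, 1, Eve, LA, 22, Vega), (2, 38, 1, Zed, MIA, 21, Gamma), (2, 38, 1, Zed, MIA, 25, Beta), (2, 38, 1, Zed, MIA, 28, Lyra), (2, 38, 33, Eve, LA, 22, Vega), (2, 38, 33, Zed, MIA, 21, Gamma), (2, 38, 33, Zed, MIA, 25, Beta), (2, 38, 33, Zed, MIA, 28, Lyra), (5, 11, 23, Ivy, SF, 27, Gamma), (5, 11, 23, Ivy, SF, 40, Nova), (5, 11, 23, Pat, NYC, 7, Lyra), (5, 27, 17, Ivy, SF, 27, Gamma), (5, 27, 17, Ivy, SF, 40, Nova), (5, 27, 17, Pat, NYC, 7, Lyra), (5, 39, 38, Ivy, SF, 27, Gamma), (5, 39, 38, Ivy, SF, 40, Nova), (5, 39, 38, Pat, NYC, 7, Lyra), (6, 36, 21, Pat, DC, 26, Nova)}.
Keep only column(s) pid, cost, sid, qty, city: {(1, 2, 21, 38, MIA), (1, 2, 22, 38, LA), (1, 2, 25, 38, MIA), (1, 2, 28, 38, MIA), (17, 5, 27, 27, SF), (17, 5, 40, 27, SF), (17, 5, 7, 27, NYC), (21, 6, 26, 36, DC), (23, 5, 27, 11, SF), (23, 5, 40, 11, SF), (23, 5, 7, 11, NYC), (27, 2, 21, 21, MIA), (27, 2, 22, 21, LA), (27, 2, 25, 21, MIA), (27, 2, 28, 21, MIA), (33, 2, 21, 38, MIA), (33, 2, 22, 38, LA), (33, 2, 25, 38, MIA), (33, 2, 28, 38, MIA), (34, 2, 21, 24, MIA), (34, 2, 22, 24, LA), (34, 2, 25, 24, MIA), (34, 2, 28, 24, MIA), (38, 5, 27, 39, SF), (38, 5, 40, 39, SF), (38, 5, 7, 39, NYC)}
Filtering on pid >= 30 leaves {(33, 2, 21, 38, MIA), (33, 2, 22, 38, LA), (33, 2, 25, 38, MIA), (33, 2, 28, 38, MIA), (34, 2, 21, 24, MIA), (34, 2, 22, 24, LA), (34, 2, 25, 24, MIA), (34, 2, 28, 24, MIA), (38, 5, 27, 39, SF), (38, 5, 40, 39, SF), (38, 5, 7, 39, NYC)}.
Keep only column(s) cost, qty, sid: {(2, 24, 21), (2, 24, 22), (2, 24, 25), (2, 24, 28), (2, 38, 21), (2, 38, 22), (2, 38, 25), (2, 38, 28), (5, 39, 27), (5, 39, 40), (5, 39, 7)}

{(2, 24, 21), (2, 24, 22), (2, 24, 25), (2, 24, 28), (2, 38, 21), (2, 38, 22), (2, 38, 25), (2, 38, 28), (5, 39, 27), (5, 39, 40), (5, 39, 7)}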